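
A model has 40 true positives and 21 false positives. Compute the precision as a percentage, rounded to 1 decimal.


Precision = TP / (TP + FP) * 100
= 40 / (40 + 21)
= 40 / 61
= 0.6557
= 65.6%

65.6


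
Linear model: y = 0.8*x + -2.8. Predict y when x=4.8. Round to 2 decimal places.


y = 0.8 * 4.8 + (-2.8)
= 3.84 + (-2.8)
= 1.04

1.04


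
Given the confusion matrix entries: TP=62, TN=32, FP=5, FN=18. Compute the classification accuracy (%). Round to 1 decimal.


Accuracy = (TP + TN) / (TP + TN + FP + FN) * 100
= (62 + 32) / (62 + 32 + 5 + 18)
= 94 / 117
= 0.8034
= 80.3%

80.3


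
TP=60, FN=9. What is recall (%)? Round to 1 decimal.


Recall = TP / (TP + FN) * 100
= 60 / (60 + 9)
= 60 / 69
= 0.8696
= 87.0%

87.0


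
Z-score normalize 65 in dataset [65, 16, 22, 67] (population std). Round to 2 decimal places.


Mean = (65 + 16 + 22 + 67) / 4 = 42.5
Variance = sum((x_i - mean)^2) / n = 557.25
Std = sqrt(557.25) = 23.6061
Z = (x - mean) / std
= (65 - 42.5) / 23.6061
= 22.5 / 23.6061
= 0.95

0.95


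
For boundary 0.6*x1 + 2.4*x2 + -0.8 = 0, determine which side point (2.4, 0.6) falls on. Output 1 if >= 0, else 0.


Compute 0.6 * 2.4 + 2.4 * 0.6 + -0.8
= 1.44 + 1.44 + -0.8
= 2.08
Since 2.08 >= 0, the point is on the positive side.

1


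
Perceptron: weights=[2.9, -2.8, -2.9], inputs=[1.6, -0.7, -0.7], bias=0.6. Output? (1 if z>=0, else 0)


z = w . x + b
= 2.9*1.6 + -2.8*-0.7 + -2.9*-0.7 + 0.6
= 4.64 + 1.96 + 2.03 + 0.6
= 8.63 + 0.6
= 9.23
Since z = 9.23 >= 0, output = 1

1


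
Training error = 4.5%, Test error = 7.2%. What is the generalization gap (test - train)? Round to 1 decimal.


Generalization gap = test_error - train_error
= 7.2 - 4.5
= 2.7%
A moderate gap.

2.7


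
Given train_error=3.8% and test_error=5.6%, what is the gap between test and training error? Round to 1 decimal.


Generalization gap = test_error - train_error
= 5.6 - 3.8
= 1.8%
A small gap suggests good generalization.

1.8


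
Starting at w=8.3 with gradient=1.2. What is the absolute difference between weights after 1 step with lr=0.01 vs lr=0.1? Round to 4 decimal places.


With lr=0.01: w_new = 8.3 - 0.01 * 1.2 = 8.288
With lr=0.1: w_new = 8.3 - 0.1 * 1.2 = 8.18
Absolute difference = |8.288 - 8.18|
= 0.1080

0.1080


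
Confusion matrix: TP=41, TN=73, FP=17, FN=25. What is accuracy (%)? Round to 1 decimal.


Accuracy = (TP + TN) / (TP + TN + FP + FN) * 100
= (41 + 73) / (41 + 73 + 17 + 25)
= 114 / 156
= 0.7308
= 73.1%

73.1


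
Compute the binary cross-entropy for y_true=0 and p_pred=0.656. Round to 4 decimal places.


For y=0: Loss = -log(1-p)
= -log(1 - 0.656)
= -log(0.344)
= -(-1.0671)
= 1.0671

1.0671


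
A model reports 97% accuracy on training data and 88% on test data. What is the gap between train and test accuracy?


Gap = train_accuracy - test_accuracy
= 97 - 88
= 9%
This moderate gap may indicate mild overfitting.

9


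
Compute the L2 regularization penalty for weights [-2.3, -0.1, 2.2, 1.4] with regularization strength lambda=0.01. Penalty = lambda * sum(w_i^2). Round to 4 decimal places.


Squaring each weight:
(-2.3)^2 = 5.29
(-0.1)^2 = 0.01
2.2^2 = 4.84
1.4^2 = 1.96
Sum of squares = 12.1
Penalty = 0.01 * 12.1 = 0.1210

0.1210


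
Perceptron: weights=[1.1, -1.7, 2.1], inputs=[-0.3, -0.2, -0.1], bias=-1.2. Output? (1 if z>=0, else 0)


z = w . x + b
= 1.1*-0.3 + -1.7*-0.2 + 2.1*-0.1 + -1.2
= -0.33 + 0.34 + -0.21 + -1.2
= -0.2 + -1.2
= -1.4
Since z = -1.4 < 0, output = 0

0


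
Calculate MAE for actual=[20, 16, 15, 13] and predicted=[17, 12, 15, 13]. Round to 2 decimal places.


Absolute errors: [3, 4, 0, 0]
Sum of absolute errors = 7
MAE = 7 / 4 = 1.75

1.75


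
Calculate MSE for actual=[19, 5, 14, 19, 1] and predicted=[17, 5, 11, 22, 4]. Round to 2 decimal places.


Differences: [2, 0, 3, -3, -3]
Squared errors: [4, 0, 9, 9, 9]
Sum of squared errors = 31
MSE = 31 / 5 = 6.20

6.20


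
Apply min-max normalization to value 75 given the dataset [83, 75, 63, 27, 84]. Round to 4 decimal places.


Min = 27, Max = 84
Range = 84 - 27 = 57
Scaled = (x - min) / (max - min)
= (75 - 27) / 57
= 48 / 57
= 0.8421

0.8421


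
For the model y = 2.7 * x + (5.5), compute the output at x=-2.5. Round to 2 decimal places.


y = 2.7 * -2.5 + (5.5)
= -6.75 + (5.5)
= -1.25

-1.25


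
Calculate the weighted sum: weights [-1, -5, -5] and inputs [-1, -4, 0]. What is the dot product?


Element-wise products:
-1 * -1 = 1
-5 * -4 = 20
-5 * 0 = 0
Sum = 1 + 20 + 0
= 21

21


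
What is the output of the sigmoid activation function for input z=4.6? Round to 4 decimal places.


sigmoid(z) = 1 / (1 + exp(-z))
exp(-(4.6)) = exp(-4.6) = 0.0101
1 + 0.0101 = 1.0101
1 / 1.0101 = 0.9900

0.9900


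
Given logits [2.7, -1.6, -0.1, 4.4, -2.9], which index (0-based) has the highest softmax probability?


Softmax is a monotonic transformation, so it preserves the argmax.
We need to find the index of the maximum logit.
Index 0: 2.7
Index 1: -1.6
Index 2: -0.1
Index 3: 4.4
Index 4: -2.9
Maximum logit = 4.4 at index 3

3


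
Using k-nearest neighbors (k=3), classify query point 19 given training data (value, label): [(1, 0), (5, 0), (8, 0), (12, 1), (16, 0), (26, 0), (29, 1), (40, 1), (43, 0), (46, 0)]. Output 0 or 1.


Distances from query 19:
Point 16 (class 0): distance = 3
Point 26 (class 0): distance = 7
Point 12 (class 1): distance = 7
K=3 nearest neighbors: classes = [0, 0, 1]
Votes for class 1: 1 / 3
Majority vote => class 0

0


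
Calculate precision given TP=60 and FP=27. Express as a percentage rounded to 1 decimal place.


Precision = TP / (TP + FP) * 100
= 60 / (60 + 27)
= 60 / 87
= 0.6897
= 69.0%

69.0


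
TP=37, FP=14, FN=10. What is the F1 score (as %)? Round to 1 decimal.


Precision = TP / (TP + FP) = 37 / 51 = 0.7255
Recall = TP / (TP + FN) = 37 / 47 = 0.7872
F1 = 2 * P * R / (P + R)
= 2 * 0.7255 * 0.7872 / (0.7255 + 0.7872)
= 1.1423 / 1.5127
= 0.7551
As percentage: 75.5%

75.5


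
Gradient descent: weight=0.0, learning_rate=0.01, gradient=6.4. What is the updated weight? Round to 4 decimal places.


w_new = w_old - lr * gradient
= 0.0 - 0.01 * 6.4
= 0.0 - (0.064)
= -0.0640

-0.0640


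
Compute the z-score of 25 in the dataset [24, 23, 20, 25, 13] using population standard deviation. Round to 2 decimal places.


Mean = (24 + 23 + 20 + 25 + 13) / 5 = 21.0
Variance = sum((x_i - mean)^2) / n = 18.8
Std = sqrt(18.8) = 4.3359
Z = (x - mean) / std
= (25 - 21.0) / 4.3359
= 4.0 / 4.3359
= 0.92

0.92


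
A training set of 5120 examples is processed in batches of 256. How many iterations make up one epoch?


Iterations per epoch = dataset_size / batch_size
= 5120 / 256
= 20

20


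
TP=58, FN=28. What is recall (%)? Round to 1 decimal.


Recall = TP / (TP + FN) * 100
= 58 / (58 + 28)
= 58 / 86
= 0.6744
= 67.4%

67.4


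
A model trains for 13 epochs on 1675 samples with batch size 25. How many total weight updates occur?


Iterations per epoch = 1675 / 25 = 67
Total updates = iterations_per_epoch * epochs
= 67 * 13
= 871

871


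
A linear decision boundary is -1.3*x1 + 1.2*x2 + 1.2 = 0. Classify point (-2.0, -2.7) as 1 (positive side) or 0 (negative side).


Compute -1.3 * -2.0 + 1.2 * -2.7 + 1.2
= 2.6 + -3.24 + 1.2
= 0.56
Since 0.56 >= 0, the point is on the positive side.

1


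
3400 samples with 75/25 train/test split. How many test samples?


Train samples = 3400 * 75% = 2550
Test samples = 3400 - 2550
= 850

850


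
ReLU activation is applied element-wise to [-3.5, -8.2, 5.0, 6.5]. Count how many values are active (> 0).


ReLU(x) = max(0, x) for each element:
ReLU(-3.5) = 0
ReLU(-8.2) = 0
ReLU(5.0) = 5.0
ReLU(6.5) = 6.5
Active neurons (>0): 2

2


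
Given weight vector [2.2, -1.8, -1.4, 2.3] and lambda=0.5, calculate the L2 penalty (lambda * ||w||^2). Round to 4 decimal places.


Squaring each weight:
2.2^2 = 4.84
(-1.8)^2 = 3.24
(-1.4)^2 = 1.96
2.3^2 = 5.29
Sum of squares = 15.33
Penalty = 0.5 * 15.33 = 7.6650

7.6650


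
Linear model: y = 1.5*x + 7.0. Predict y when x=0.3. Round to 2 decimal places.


y = 1.5 * 0.3 + (7.0)
= 0.45 + (7.0)
= 7.45

7.45


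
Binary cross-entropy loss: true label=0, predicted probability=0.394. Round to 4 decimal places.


For y=0: Loss = -log(1-p)
= -log(1 - 0.394)
= -log(0.606)
= -(-0.5009)
= 0.5009

0.5009


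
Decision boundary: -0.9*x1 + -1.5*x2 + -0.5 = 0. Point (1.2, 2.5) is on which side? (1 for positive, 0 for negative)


Compute -0.9 * 1.2 + -1.5 * 2.5 + -0.5
= -1.08 + -3.75 + -0.5
= -5.33
Since -5.33 < 0, the point is on the negative side.

0


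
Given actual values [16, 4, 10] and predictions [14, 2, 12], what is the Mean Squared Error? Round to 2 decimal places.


Differences: [2, 2, -2]
Squared errors: [4, 4, 4]
Sum of squared errors = 12
MSE = 12 / 3 = 4.00

4.00


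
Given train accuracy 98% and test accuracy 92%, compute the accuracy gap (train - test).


Gap = train_accuracy - test_accuracy
= 98 - 92
= 6%
This moderate gap may indicate mild overfitting.

6


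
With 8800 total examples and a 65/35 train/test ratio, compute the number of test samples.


Train samples = 8800 * 65% = 5720
Test samples = 8800 - 5720
= 3080

3080


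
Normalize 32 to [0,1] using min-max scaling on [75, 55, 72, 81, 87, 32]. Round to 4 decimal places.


Min = 32, Max = 87
Range = 87 - 32 = 55
Scaled = (x - min) / (max - min)
= (32 - 32) / 55
= 0 / 55
= 0.0000

0.0000


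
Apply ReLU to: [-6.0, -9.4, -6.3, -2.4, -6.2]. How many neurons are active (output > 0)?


ReLU(x) = max(0, x) for each element:
ReLU(-6.0) = 0
ReLU(-9.4) = 0
ReLU(-6.3) = 0
ReLU(-2.4) = 0
ReLU(-6.2) = 0
Active neurons (>0): 0

0


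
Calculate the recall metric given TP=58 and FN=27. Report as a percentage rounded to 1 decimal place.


Recall = TP / (TP + FN) * 100
= 58 / (58 + 27)
= 58 / 85
= 0.6824
= 68.2%

68.2


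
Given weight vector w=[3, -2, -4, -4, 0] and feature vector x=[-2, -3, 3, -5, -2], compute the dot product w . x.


Element-wise products:
3 * -2 = -6
-2 * -3 = 6
-4 * 3 = -12
-4 * -5 = 20
0 * -2 = 0
Sum = -6 + 6 + -12 + 20 + 0
= 8

8


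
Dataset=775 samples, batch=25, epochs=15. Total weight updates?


Iterations per epoch = 775 / 25 = 31
Total updates = iterations_per_epoch * epochs
= 31 * 15
= 465

465


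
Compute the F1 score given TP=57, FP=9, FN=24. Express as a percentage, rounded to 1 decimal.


Precision = TP / (TP + FP) = 57 / 66 = 0.8636
Recall = TP / (TP + FN) = 57 / 81 = 0.7037
F1 = 2 * P * R / (P + R)
= 2 * 0.8636 * 0.7037 / (0.8636 + 0.7037)
= 1.2155 / 1.5673
= 0.7755
As percentage: 77.6%

77.6


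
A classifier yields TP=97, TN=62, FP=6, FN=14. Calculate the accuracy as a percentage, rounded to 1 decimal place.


Accuracy = (TP + TN) / (TP + TN + FP + FN) * 100
= (97 + 62) / (97 + 62 + 6 + 14)
= 159 / 179
= 0.8883
= 88.8%

88.8


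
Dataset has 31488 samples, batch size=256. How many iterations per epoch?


Iterations per epoch = dataset_size / batch_size
= 31488 / 256
= 123

123


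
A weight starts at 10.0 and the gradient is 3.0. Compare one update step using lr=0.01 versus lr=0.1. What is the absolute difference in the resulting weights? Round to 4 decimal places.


With lr=0.01: w_new = 10.0 - 0.01 * 3.0 = 9.97
With lr=0.1: w_new = 10.0 - 0.1 * 3.0 = 9.7
Absolute difference = |9.97 - 9.7|
= 0.2700

0.2700


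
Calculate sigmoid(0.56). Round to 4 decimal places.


sigmoid(z) = 1 / (1 + exp(-z))
exp(-(0.56)) = exp(-0.56) = 0.5712
1 + 0.5712 = 1.5712
1 / 1.5712 = 0.6365

0.6365


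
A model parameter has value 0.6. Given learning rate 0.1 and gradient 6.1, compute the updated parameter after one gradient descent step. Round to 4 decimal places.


w_new = w_old - lr * gradient
= 0.6 - 0.1 * 6.1
= 0.6 - (0.61)
= -0.0100

-0.0100


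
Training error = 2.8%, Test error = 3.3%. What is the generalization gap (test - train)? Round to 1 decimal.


Generalization gap = test_error - train_error
= 3.3 - 2.8
= 0.5%
A small gap suggests good generalization.

0.5


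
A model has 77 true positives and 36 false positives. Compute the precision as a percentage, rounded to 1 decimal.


Precision = TP / (TP + FP) * 100
= 77 / (77 + 36)
= 77 / 113
= 0.6814
= 68.1%

68.1


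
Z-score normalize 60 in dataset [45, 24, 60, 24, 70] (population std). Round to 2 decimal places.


Mean = (45 + 24 + 60 + 24 + 70) / 5 = 44.6
Variance = sum((x_i - mean)^2) / n = 346.24
Std = sqrt(346.24) = 18.6075
Z = (x - mean) / std
= (60 - 44.6) / 18.6075
= 15.4 / 18.6075
= 0.83

0.83


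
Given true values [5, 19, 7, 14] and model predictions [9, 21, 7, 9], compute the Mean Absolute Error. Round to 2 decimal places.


Absolute errors: [4, 2, 0, 5]
Sum of absolute errors = 11
MAE = 11 / 4 = 2.75

2.75


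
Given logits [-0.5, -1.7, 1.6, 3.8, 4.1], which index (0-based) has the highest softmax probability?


Softmax is a monotonic transformation, so it preserves the argmax.
We need to find the index of the maximum logit.
Index 0: -0.5
Index 1: -1.7
Index 2: 1.6
Index 3: 3.8
Index 4: 4.1
Maximum logit = 4.1 at index 4

4


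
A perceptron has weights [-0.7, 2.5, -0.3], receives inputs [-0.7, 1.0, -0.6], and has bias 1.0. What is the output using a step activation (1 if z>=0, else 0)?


z = w . x + b
= -0.7*-0.7 + 2.5*1.0 + -0.3*-0.6 + 1.0
= 0.49 + 2.5 + 0.18 + 1.0
= 3.17 + 1.0
= 4.17
Since z = 4.17 >= 0, output = 1

1


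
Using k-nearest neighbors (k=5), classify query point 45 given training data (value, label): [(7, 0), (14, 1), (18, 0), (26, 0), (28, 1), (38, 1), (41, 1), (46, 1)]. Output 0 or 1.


Distances from query 45:
Point 46 (class 1): distance = 1
Point 41 (class 1): distance = 4
Point 38 (class 1): distance = 7
Point 28 (class 1): distance = 17
Point 26 (class 0): distance = 19
K=5 nearest neighbors: classes = [1, 1, 1, 1, 0]
Votes for class 1: 4 / 5
Majority vote => class 1

1


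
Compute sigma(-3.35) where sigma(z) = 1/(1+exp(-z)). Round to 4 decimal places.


sigmoid(z) = 1 / (1 + exp(-z))
exp(-(-3.35)) = exp(3.35) = 28.5027
1 + 28.5027 = 29.5027
1 / 29.5027 = 0.0339

0.0339


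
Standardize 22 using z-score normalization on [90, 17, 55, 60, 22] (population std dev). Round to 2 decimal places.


Mean = (90 + 17 + 55 + 60 + 22) / 5 = 48.8
Variance = sum((x_i - mean)^2) / n = 718.16
Std = sqrt(718.16) = 26.7985
Z = (x - mean) / std
= (22 - 48.8) / 26.7985
= -26.8 / 26.7985
= -1.00

-1.00


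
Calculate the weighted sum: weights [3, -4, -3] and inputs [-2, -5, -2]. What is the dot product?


Element-wise products:
3 * -2 = -6
-4 * -5 = 20
-3 * -2 = 6
Sum = -6 + 20 + 6
= 20

20


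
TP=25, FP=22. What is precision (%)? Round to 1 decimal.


Precision = TP / (TP + FP) * 100
= 25 / (25 + 22)
= 25 / 47
= 0.5319
= 53.2%

53.2


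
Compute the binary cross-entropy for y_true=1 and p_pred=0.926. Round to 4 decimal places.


For y=1: Loss = -log(p)
= -log(0.926)
= -(-0.0769)
= 0.0769

0.0769


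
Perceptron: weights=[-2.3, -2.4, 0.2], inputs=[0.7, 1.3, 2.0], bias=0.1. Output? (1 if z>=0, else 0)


z = w . x + b
= -2.3*0.7 + -2.4*1.3 + 0.2*2.0 + 0.1
= -1.61 + -3.12 + 0.4 + 0.1
= -4.33 + 0.1
= -4.23
Since z = -4.23 < 0, output = 0

0


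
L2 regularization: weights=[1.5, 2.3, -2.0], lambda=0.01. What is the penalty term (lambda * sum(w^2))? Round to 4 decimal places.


Squaring each weight:
1.5^2 = 2.25
2.3^2 = 5.29
(-2.0)^2 = 4.0
Sum of squares = 11.54
Penalty = 0.01 * 11.54 = 0.1154

0.1154


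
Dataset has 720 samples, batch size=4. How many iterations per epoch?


Iterations per epoch = dataset_size / batch_size
= 720 / 4
= 180

180


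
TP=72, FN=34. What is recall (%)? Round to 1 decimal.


Recall = TP / (TP + FN) * 100
= 72 / (72 + 34)
= 72 / 106
= 0.6792
= 67.9%

67.9


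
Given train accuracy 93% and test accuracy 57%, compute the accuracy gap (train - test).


Gap = train_accuracy - test_accuracy
= 93 - 57
= 36%
This large gap strongly indicates overfitting.

36


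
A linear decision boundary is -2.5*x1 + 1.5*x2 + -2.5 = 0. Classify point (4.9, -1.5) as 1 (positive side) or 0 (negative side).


Compute -2.5 * 4.9 + 1.5 * -1.5 + -2.5
= -12.25 + -2.25 + -2.5
= -17.0
Since -17.0 < 0, the point is on the negative side.

0


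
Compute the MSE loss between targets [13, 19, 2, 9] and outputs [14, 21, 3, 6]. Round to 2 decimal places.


Differences: [-1, -2, -1, 3]
Squared errors: [1, 4, 1, 9]
Sum of squared errors = 15
MSE = 15 / 4 = 3.75

3.75


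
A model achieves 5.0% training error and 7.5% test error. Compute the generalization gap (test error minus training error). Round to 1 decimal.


Generalization gap = test_error - train_error
= 7.5 - 5.0
= 2.5%
A moderate gap.

2.5


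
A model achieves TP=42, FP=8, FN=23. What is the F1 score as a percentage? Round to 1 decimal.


Precision = TP / (TP + FP) = 42 / 50 = 0.84
Recall = TP / (TP + FN) = 42 / 65 = 0.6462
F1 = 2 * P * R / (P + R)
= 2 * 0.84 * 0.6462 / (0.84 + 0.6462)
= 1.0855 / 1.4862
= 0.7304
As percentage: 73.0%

73.0


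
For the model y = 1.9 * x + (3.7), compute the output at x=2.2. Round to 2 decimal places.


y = 1.9 * 2.2 + (3.7)
= 4.18 + (3.7)
= 7.88

7.88


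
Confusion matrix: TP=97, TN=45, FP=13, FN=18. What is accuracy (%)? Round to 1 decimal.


Accuracy = (TP + TN) / (TP + TN + FP + FN) * 100
= (97 + 45) / (97 + 45 + 13 + 18)
= 142 / 173
= 0.8208
= 82.1%

82.1


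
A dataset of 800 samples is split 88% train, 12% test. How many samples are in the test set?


Train samples = 800 * 88% = 704
Test samples = 800 - 704
= 96

96


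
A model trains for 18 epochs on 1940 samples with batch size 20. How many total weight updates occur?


Iterations per epoch = 1940 / 20 = 97
Total updates = iterations_per_epoch * epochs
= 97 * 18
= 1746

1746


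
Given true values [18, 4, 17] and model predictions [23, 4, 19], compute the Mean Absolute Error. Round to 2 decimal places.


Absolute errors: [5, 0, 2]
Sum of absolute errors = 7
MAE = 7 / 3 = 2.33

2.33


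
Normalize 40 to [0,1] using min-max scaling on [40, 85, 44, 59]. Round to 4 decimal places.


Min = 40, Max = 85
Range = 85 - 40 = 45
Scaled = (x - min) / (max - min)
= (40 - 40) / 45
= 0 / 45
= 0.0000

0.0000


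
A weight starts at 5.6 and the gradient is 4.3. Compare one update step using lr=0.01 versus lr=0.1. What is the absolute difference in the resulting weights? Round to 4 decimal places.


With lr=0.01: w_new = 5.6 - 0.01 * 4.3 = 5.557
With lr=0.1: w_new = 5.6 - 0.1 * 4.3 = 5.17
Absolute difference = |5.557 - 5.17|
= 0.3870

0.3870


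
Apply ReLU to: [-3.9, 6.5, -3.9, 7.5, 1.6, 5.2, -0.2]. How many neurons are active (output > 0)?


ReLU(x) = max(0, x) for each element:
ReLU(-3.9) = 0
ReLU(6.5) = 6.5
ReLU(-3.9) = 0
ReLU(7.5) = 7.5
ReLU(1.6) = 1.6
ReLU(5.2) = 5.2
ReLU(-0.2) = 0
Active neurons (>0): 4

4


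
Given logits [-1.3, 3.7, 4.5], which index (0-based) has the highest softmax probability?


Softmax is a monotonic transformation, so it preserves the argmax.
We need to find the index of the maximum logit.
Index 0: -1.3
Index 1: 3.7
Index 2: 4.5
Maximum logit = 4.5 at index 2

2


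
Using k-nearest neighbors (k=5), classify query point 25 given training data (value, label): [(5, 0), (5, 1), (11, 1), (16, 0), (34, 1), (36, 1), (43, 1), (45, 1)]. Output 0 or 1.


Distances from query 25:
Point 16 (class 0): distance = 9
Point 34 (class 1): distance = 9
Point 36 (class 1): distance = 11
Point 11 (class 1): distance = 14
Point 43 (class 1): distance = 18
K=5 nearest neighbors: classes = [0, 1, 1, 1, 1]
Votes for class 1: 4 / 5
Majority vote => class 1

1


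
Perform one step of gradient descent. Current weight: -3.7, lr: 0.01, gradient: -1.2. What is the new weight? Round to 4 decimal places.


w_new = w_old - lr * gradient
= -3.7 - 0.01 * -1.2
= -3.7 - (-0.012)
= -3.6880

-3.6880


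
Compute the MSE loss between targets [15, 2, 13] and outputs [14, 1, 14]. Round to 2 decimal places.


Differences: [1, 1, -1]
Squared errors: [1, 1, 1]
Sum of squared errors = 3
MSE = 3 / 3 = 1.00

1.00


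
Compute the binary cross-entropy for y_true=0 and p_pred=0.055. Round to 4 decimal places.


For y=0: Loss = -log(1-p)
= -log(1 - 0.055)
= -log(0.945)
= -(-0.0566)
= 0.0566

0.0566


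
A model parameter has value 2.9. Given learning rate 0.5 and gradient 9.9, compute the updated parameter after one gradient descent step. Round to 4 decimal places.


w_new = w_old - lr * gradient
= 2.9 - 0.5 * 9.9
= 2.9 - (4.95)
= -2.0500

-2.0500


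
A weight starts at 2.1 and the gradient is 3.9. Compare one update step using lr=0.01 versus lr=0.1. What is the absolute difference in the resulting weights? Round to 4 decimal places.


With lr=0.01: w_new = 2.1 - 0.01 * 3.9 = 2.061
With lr=0.1: w_new = 2.1 - 0.1 * 3.9 = 1.71
Absolute difference = |2.061 - 1.71|
= 0.3510

0.3510


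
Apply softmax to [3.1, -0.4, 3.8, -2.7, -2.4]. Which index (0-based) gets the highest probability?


Softmax is a monotonic transformation, so it preserves the argmax.
We need to find the index of the maximum logit.
Index 0: 3.1
Index 1: -0.4
Index 2: 3.8
Index 3: -2.7
Index 4: -2.4
Maximum logit = 3.8 at index 2

2


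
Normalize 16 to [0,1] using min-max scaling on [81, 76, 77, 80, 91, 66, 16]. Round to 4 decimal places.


Min = 16, Max = 91
Range = 91 - 16 = 75
Scaled = (x - min) / (max - min)
= (16 - 16) / 75
= 0 / 75
= 0.0000

0.0000


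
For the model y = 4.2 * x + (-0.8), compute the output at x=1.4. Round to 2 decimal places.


y = 4.2 * 1.4 + (-0.8)
= 5.88 + (-0.8)
= 5.08

5.08


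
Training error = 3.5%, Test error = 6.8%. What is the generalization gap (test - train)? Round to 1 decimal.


Generalization gap = test_error - train_error
= 6.8 - 3.5
= 3.3%
A moderate gap.

3.3


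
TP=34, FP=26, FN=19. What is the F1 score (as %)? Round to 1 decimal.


Precision = TP / (TP + FP) = 34 / 60 = 0.5667
Recall = TP / (TP + FN) = 34 / 53 = 0.6415
F1 = 2 * P * R / (P + R)
= 2 * 0.5667 * 0.6415 / (0.5667 + 0.6415)
= 0.727 / 1.2082
= 0.6018
As percentage: 60.2%

60.2


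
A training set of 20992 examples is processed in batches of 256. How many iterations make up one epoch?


Iterations per epoch = dataset_size / batch_size
= 20992 / 256
= 82

82


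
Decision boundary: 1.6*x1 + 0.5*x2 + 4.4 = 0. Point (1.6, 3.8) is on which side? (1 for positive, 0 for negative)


Compute 1.6 * 1.6 + 0.5 * 3.8 + 4.4
= 2.56 + 1.9 + 4.4
= 8.86
Since 8.86 >= 0, the point is on the positive side.

1


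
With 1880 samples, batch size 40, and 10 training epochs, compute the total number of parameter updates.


Iterations per epoch = 1880 / 40 = 47
Total updates = iterations_per_epoch * epochs
= 47 * 10
= 470

470


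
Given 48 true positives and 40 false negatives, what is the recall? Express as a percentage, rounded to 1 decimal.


Recall = TP / (TP + FN) * 100
= 48 / (48 + 40)
= 48 / 88
= 0.5455
= 54.5%

54.5


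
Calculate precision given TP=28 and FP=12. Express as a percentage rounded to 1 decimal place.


Precision = TP / (TP + FP) * 100
= 28 / (28 + 12)
= 28 / 40
= 0.7
= 70.0%

70.0


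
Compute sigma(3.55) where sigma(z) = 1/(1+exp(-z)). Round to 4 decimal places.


sigmoid(z) = 1 / (1 + exp(-z))
exp(-(3.55)) = exp(-3.55) = 0.0287
1 + 0.0287 = 1.0287
1 / 1.0287 = 0.9721

0.9721


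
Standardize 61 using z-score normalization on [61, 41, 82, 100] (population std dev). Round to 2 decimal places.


Mean = (61 + 41 + 82 + 100) / 4 = 71.0
Variance = sum((x_i - mean)^2) / n = 490.5
Std = sqrt(490.5) = 22.1472
Z = (x - mean) / std
= (61 - 71.0) / 22.1472
= -10.0 / 22.1472
= -0.45

-0.45


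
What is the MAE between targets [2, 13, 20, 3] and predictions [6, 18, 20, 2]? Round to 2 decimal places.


Absolute errors: [4, 5, 0, 1]
Sum of absolute errors = 10
MAE = 10 / 4 = 2.50

2.50


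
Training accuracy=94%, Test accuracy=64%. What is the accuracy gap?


Gap = train_accuracy - test_accuracy
= 94 - 64
= 30%
This large gap strongly indicates overfitting.

30


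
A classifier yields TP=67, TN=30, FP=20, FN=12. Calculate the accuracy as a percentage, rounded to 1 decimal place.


Accuracy = (TP + TN) / (TP + TN + FP + FN) * 100
= (67 + 30) / (67 + 30 + 20 + 12)
= 97 / 129
= 0.7519
= 75.2%

75.2


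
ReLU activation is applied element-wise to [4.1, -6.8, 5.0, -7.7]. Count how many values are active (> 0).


ReLU(x) = max(0, x) for each element:
ReLU(4.1) = 4.1
ReLU(-6.8) = 0
ReLU(5.0) = 5.0
ReLU(-7.7) = 0
Active neurons (>0): 2

2


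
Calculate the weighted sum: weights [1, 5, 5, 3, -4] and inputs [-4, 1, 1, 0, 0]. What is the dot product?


Element-wise products:
1 * -4 = -4
5 * 1 = 5
5 * 1 = 5
3 * 0 = 0
-4 * 0 = 0
Sum = -4 + 5 + 5 + 0 + 0
= 6

6


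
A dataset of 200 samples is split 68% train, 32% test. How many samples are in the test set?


Train samples = 200 * 68% = 136
Test samples = 200 - 136
= 64

64


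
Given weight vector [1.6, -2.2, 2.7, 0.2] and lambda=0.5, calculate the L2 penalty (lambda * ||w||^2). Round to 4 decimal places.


Squaring each weight:
1.6^2 = 2.56
(-2.2)^2 = 4.84
2.7^2 = 7.29
0.2^2 = 0.04
Sum of squares = 14.73
Penalty = 0.5 * 14.73 = 7.3650

7.3650


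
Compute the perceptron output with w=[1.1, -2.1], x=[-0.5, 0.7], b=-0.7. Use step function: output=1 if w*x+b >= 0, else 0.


z = w . x + b
= 1.1*-0.5 + -2.1*0.7 + -0.7
= -0.55 + -1.47 + -0.7
= -2.02 + -0.7
= -2.72
Since z = -2.72 < 0, output = 0

0


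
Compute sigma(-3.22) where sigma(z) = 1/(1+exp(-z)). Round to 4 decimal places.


sigmoid(z) = 1 / (1 + exp(-z))
exp(-(-3.22)) = exp(3.22) = 25.0281
1 + 25.0281 = 26.0281
1 / 26.0281 = 0.0384

0.0384


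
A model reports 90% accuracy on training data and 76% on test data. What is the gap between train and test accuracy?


Gap = train_accuracy - test_accuracy
= 90 - 76
= 14%
This gap suggests the model is overfitting.

14


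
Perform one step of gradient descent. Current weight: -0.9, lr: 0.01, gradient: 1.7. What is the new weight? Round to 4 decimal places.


w_new = w_old - lr * gradient
= -0.9 - 0.01 * 1.7
= -0.9 - (0.017)
= -0.9170

-0.9170


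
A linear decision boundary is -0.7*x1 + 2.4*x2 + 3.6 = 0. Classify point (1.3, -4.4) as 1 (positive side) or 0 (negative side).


Compute -0.7 * 1.3 + 2.4 * -4.4 + 3.6
= -0.91 + -10.56 + 3.6
= -7.87
Since -7.87 < 0, the point is on the negative side.

0


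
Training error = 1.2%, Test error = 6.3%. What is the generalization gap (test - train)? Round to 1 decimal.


Generalization gap = test_error - train_error
= 6.3 - 1.2
= 5.1%
A moderate gap.

5.1


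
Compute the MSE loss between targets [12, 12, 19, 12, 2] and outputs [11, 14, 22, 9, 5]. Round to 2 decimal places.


Differences: [1, -2, -3, 3, -3]
Squared errors: [1, 4, 9, 9, 9]
Sum of squared errors = 32
MSE = 32 / 5 = 6.40

6.40


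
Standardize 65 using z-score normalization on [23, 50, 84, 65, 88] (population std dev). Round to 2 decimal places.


Mean = (23 + 50 + 84 + 65 + 88) / 5 = 62.0
Variance = sum((x_i - mean)^2) / n = 566.8
Std = sqrt(566.8) = 23.8076
Z = (x - mean) / std
= (65 - 62.0) / 23.8076
= 3.0 / 23.8076
= 0.13

0.13


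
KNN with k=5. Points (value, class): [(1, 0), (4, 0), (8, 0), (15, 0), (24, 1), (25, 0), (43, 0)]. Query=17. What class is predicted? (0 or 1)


Distances from query 17:
Point 15 (class 0): distance = 2
Point 24 (class 1): distance = 7
Point 25 (class 0): distance = 8
Point 8 (class 0): distance = 9
Point 4 (class 0): distance = 13
K=5 nearest neighbors: classes = [0, 1, 0, 0, 0]
Votes for class 1: 1 / 5
Majority vote => class 0

0


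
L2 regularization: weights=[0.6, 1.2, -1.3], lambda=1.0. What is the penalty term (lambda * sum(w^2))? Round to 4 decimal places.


Squaring each weight:
0.6^2 = 0.36
1.2^2 = 1.44
(-1.3)^2 = 1.69
Sum of squares = 3.49
Penalty = 1.0 * 3.49 = 3.4900

3.4900


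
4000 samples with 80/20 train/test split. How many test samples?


Train samples = 4000 * 80% = 3200
Test samples = 4000 - 3200
= 800

800


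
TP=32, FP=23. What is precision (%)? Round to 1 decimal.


Precision = TP / (TP + FP) * 100
= 32 / (32 + 23)
= 32 / 55
= 0.5818
= 58.2%

58.2


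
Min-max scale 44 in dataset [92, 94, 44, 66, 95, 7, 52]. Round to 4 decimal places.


Min = 7, Max = 95
Range = 95 - 7 = 88
Scaled = (x - min) / (max - min)
= (44 - 7) / 88
= 37 / 88
= 0.4205

0.4205


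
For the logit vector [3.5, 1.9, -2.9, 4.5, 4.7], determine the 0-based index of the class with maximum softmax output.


Softmax is a monotonic transformation, so it preserves the argmax.
We need to find the index of the maximum logit.
Index 0: 3.5
Index 1: 1.9
Index 2: -2.9
Index 3: 4.5
Index 4: 4.7
Maximum logit = 4.7 at index 4

4


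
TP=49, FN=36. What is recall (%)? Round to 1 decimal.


Recall = TP / (TP + FN) * 100
= 49 / (49 + 36)
= 49 / 85
= 0.5765
= 57.6%

57.6


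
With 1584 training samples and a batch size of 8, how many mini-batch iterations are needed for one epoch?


Iterations per epoch = dataset_size / batch_size
= 1584 / 8
= 198

198


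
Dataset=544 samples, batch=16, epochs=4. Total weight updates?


Iterations per epoch = 544 / 16 = 34
Total updates = iterations_per_epoch * epochs
= 34 * 4
= 136

136


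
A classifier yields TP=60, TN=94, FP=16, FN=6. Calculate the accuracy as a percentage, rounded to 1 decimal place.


Accuracy = (TP + TN) / (TP + TN + FP + FN) * 100
= (60 + 94) / (60 + 94 + 16 + 6)
= 154 / 176
= 0.875
= 87.5%

87.5


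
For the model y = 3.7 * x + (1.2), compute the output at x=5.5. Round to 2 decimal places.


y = 3.7 * 5.5 + (1.2)
= 20.35 + (1.2)
= 21.55

21.55


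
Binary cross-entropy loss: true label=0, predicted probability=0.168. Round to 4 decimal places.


For y=0: Loss = -log(1-p)
= -log(1 - 0.168)
= -log(0.832)
= -(-0.1839)
= 0.1839

0.1839


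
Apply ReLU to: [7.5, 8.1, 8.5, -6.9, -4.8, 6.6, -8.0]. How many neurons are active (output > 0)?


ReLU(x) = max(0, x) for each element:
ReLU(7.5) = 7.5
ReLU(8.1) = 8.1
ReLU(8.5) = 8.5
ReLU(-6.9) = 0
ReLU(-4.8) = 0
ReLU(6.6) = 6.6
ReLU(-8.0) = 0
Active neurons (>0): 4

4


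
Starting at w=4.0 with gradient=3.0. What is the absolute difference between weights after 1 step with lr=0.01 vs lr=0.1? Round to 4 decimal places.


With lr=0.01: w_new = 4.0 - 0.01 * 3.0 = 3.97
With lr=0.1: w_new = 4.0 - 0.1 * 3.0 = 3.7
Absolute difference = |3.97 - 3.7|
= 0.2700

0.2700


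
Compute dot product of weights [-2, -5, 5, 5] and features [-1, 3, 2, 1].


Element-wise products:
-2 * -1 = 2
-5 * 3 = -15
5 * 2 = 10
5 * 1 = 5
Sum = 2 + -15 + 10 + 5
= 2

2


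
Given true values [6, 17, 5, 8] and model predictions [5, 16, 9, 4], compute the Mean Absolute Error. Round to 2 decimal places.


Absolute errors: [1, 1, 4, 4]
Sum of absolute errors = 10
MAE = 10 / 4 = 2.50

2.50


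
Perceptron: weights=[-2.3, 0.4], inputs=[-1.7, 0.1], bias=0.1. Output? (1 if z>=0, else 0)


z = w . x + b
= -2.3*-1.7 + 0.4*0.1 + 0.1
= 3.91 + 0.04 + 0.1
= 3.95 + 0.1
= 4.05
Since z = 4.05 >= 0, output = 1

1


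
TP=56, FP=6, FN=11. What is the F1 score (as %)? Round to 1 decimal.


Precision = TP / (TP + FP) = 56 / 62 = 0.9032
Recall = TP / (TP + FN) = 56 / 67 = 0.8358
F1 = 2 * P * R / (P + R)
= 2 * 0.9032 * 0.8358 / (0.9032 + 0.8358)
= 1.5099 / 1.739
= 0.8682
As percentage: 86.8%

86.8


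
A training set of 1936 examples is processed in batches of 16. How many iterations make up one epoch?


Iterations per epoch = dataset_size / batch_size
= 1936 / 16
= 121

121


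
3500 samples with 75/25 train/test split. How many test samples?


Train samples = 3500 * 75% = 2625
Test samples = 3500 - 2625
= 875

875


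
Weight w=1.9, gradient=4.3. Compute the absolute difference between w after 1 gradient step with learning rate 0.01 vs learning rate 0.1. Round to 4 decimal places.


With lr=0.01: w_new = 1.9 - 0.01 * 4.3 = 1.857
With lr=0.1: w_new = 1.9 - 0.1 * 4.3 = 1.47
Absolute difference = |1.857 - 1.47|
= 0.3870

0.3870


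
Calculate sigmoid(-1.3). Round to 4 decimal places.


sigmoid(z) = 1 / (1 + exp(-z))
exp(-(-1.3)) = exp(1.3) = 3.6693
1 + 3.6693 = 4.6693
1 / 4.6693 = 0.2142

0.2142


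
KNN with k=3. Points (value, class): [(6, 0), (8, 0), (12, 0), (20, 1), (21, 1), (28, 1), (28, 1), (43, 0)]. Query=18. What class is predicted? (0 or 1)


Distances from query 18:
Point 20 (class 1): distance = 2
Point 21 (class 1): distance = 3
Point 12 (class 0): distance = 6
K=3 nearest neighbors: classes = [1, 1, 0]
Votes for class 1: 2 / 3
Majority vote => class 1

1


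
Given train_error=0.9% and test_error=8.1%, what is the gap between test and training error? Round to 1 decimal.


Generalization gap = test_error - train_error
= 8.1 - 0.9
= 7.2%
A moderate gap.

7.2


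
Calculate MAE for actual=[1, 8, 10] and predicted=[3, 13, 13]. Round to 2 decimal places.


Absolute errors: [2, 5, 3]
Sum of absolute errors = 10
MAE = 10 / 3 = 3.33

3.33


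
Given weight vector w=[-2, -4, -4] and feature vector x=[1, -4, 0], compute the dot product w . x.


Element-wise products:
-2 * 1 = -2
-4 * -4 = 16
-4 * 0 = 0
Sum = -2 + 16 + 0
= 14

14


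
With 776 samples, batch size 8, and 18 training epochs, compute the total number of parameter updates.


Iterations per epoch = 776 / 8 = 97
Total updates = iterations_per_epoch * epochs
= 97 * 18
= 1746

1746


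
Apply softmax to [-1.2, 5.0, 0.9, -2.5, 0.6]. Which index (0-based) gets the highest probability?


Softmax is a monotonic transformation, so it preserves the argmax.
We need to find the index of the maximum logit.
Index 0: -1.2
Index 1: 5.0
Index 2: 0.9
Index 3: -2.5
Index 4: 0.6
Maximum logit = 5.0 at index 1

1


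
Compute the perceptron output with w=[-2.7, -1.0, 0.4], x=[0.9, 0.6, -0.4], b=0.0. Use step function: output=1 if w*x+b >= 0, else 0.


z = w . x + b
= -2.7*0.9 + -1.0*0.6 + 0.4*-0.4 + 0.0
= -2.43 + -0.6 + -0.16 + 0.0
= -3.19 + 0.0
= -3.19
Since z = -3.19 < 0, output = 0

0


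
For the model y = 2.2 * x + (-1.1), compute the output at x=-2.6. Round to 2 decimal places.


y = 2.2 * -2.6 + (-1.1)
= -5.72 + (-1.1)
= -6.82

-6.82


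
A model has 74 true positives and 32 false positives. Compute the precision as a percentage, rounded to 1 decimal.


Precision = TP / (TP + FP) * 100
= 74 / (74 + 32)
= 74 / 106
= 0.6981
= 69.8%

69.8


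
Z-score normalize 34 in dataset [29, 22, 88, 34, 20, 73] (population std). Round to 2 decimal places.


Mean = (29 + 22 + 88 + 34 + 20 + 73) / 6 = 44.3333
Variance = sum((x_i - mean)^2) / n = 693.5556
Std = sqrt(693.5556) = 26.3354
Z = (x - mean) / std
= (34 - 44.3333) / 26.3354
= -10.3333 / 26.3354
= -0.39

-0.39


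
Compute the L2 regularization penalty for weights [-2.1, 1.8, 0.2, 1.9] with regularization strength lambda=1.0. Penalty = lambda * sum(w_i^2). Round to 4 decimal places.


Squaring each weight:
(-2.1)^2 = 4.41
1.8^2 = 3.24
0.2^2 = 0.04
1.9^2 = 3.61
Sum of squares = 11.3
Penalty = 1.0 * 11.3 = 11.3000

11.3000


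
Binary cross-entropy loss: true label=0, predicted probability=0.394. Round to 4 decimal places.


For y=0: Loss = -log(1-p)
= -log(1 - 0.394)
= -log(0.606)
= -(-0.5009)
= 0.5009

0.5009


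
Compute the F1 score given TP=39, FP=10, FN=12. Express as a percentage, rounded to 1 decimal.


Precision = TP / (TP + FP) = 39 / 49 = 0.7959
Recall = TP / (TP + FN) = 39 / 51 = 0.7647
F1 = 2 * P * R / (P + R)
= 2 * 0.7959 * 0.7647 / (0.7959 + 0.7647)
= 1.2173 / 1.5606
= 0.78
As percentage: 78.0%

78.0


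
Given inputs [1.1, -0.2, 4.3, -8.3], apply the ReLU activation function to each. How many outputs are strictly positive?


ReLU(x) = max(0, x) for each element:
ReLU(1.1) = 1.1
ReLU(-0.2) = 0
ReLU(4.3) = 4.3
ReLU(-8.3) = 0
Active neurons (>0): 2

2


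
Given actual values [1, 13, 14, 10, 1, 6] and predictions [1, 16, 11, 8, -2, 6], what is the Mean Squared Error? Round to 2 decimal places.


Differences: [0, -3, 3, 2, 3, 0]
Squared errors: [0, 9, 9, 4, 9, 0]
Sum of squared errors = 31
MSE = 31 / 6 = 5.17

5.17


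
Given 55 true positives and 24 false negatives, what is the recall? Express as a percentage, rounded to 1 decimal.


Recall = TP / (TP + FN) * 100
= 55 / (55 + 24)
= 55 / 79
= 0.6962
= 69.6%

69.6


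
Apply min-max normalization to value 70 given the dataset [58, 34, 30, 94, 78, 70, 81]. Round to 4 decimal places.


Min = 30, Max = 94
Range = 94 - 30 = 64
Scaled = (x - min) / (max - min)
= (70 - 30) / 64
= 40 / 64
= 0.6250

0.6250


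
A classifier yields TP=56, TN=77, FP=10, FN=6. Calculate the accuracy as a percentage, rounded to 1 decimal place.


Accuracy = (TP + TN) / (TP + TN + FP + FN) * 100
= (56 + 77) / (56 + 77 + 10 + 6)
= 133 / 149
= 0.8926
= 89.3%

89.3


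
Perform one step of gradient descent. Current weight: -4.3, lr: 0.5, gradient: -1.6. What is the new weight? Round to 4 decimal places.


w_new = w_old - lr * gradient
= -4.3 - 0.5 * -1.6
= -4.3 - (-0.8)
= -3.5000

-3.5000


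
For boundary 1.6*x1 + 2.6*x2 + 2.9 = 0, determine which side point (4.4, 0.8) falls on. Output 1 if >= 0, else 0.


Compute 1.6 * 4.4 + 2.6 * 0.8 + 2.9
= 7.04 + 2.08 + 2.9
= 12.02
Since 12.02 >= 0, the point is on the positive side.

1


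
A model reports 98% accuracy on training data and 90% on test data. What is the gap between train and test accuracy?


Gap = train_accuracy - test_accuracy
= 98 - 90
= 8%
This moderate gap may indicate mild overfitting.

8


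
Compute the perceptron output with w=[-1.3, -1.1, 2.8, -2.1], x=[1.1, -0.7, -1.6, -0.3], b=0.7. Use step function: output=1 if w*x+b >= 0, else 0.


z = w . x + b
= -1.3*1.1 + -1.1*-0.7 + 2.8*-1.6 + -2.1*-0.3 + 0.7
= -1.43 + 0.77 + -4.48 + 0.63 + 0.7
= -4.51 + 0.7
= -3.81
Since z = -3.81 < 0, output = 0

0


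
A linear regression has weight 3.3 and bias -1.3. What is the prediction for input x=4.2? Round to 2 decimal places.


y = 3.3 * 4.2 + (-1.3)
= 13.86 + (-1.3)
= 12.56

12.56


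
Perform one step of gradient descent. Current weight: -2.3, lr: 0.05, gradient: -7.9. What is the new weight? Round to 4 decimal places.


w_new = w_old - lr * gradient
= -2.3 - 0.05 * -7.9
= -2.3 - (-0.395)
= -1.9050

-1.9050


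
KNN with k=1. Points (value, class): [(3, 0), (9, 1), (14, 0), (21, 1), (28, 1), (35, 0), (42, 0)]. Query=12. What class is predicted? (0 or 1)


Distances from query 12:
Point 14 (class 0): distance = 2
K=1 nearest neighbors: classes = [0]
Votes for class 1: 0 / 1
Majority vote => class 0

0


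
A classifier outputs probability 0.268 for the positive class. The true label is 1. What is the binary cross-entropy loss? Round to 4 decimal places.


For y=1: Loss = -log(p)
= -log(0.268)
= -(-1.3168)
= 1.3168

1.3168


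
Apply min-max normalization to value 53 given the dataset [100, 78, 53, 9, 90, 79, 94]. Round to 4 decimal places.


Min = 9, Max = 100
Range = 100 - 9 = 91
Scaled = (x - min) / (max - min)
= (53 - 9) / 91
= 44 / 91
= 0.4835

0.4835


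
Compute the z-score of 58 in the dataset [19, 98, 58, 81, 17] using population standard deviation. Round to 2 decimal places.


Mean = (19 + 98 + 58 + 81 + 17) / 5 = 54.6
Variance = sum((x_i - mean)^2) / n = 1054.64
Std = sqrt(1054.64) = 32.4752
Z = (x - mean) / std
= (58 - 54.6) / 32.4752
= 3.4 / 32.4752
= 0.10

0.10


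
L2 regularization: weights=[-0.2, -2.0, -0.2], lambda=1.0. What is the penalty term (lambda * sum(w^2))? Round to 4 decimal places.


Squaring each weight:
(-0.2)^2 = 0.04
(-2.0)^2 = 4.0
(-0.2)^2 = 0.04
Sum of squares = 4.08
Penalty = 1.0 * 4.08 = 4.0800

4.0800


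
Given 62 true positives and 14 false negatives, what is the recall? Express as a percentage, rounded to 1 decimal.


Recall = TP / (TP + FN) * 100
= 62 / (62 + 14)
= 62 / 76
= 0.8158
= 81.6%

81.6
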